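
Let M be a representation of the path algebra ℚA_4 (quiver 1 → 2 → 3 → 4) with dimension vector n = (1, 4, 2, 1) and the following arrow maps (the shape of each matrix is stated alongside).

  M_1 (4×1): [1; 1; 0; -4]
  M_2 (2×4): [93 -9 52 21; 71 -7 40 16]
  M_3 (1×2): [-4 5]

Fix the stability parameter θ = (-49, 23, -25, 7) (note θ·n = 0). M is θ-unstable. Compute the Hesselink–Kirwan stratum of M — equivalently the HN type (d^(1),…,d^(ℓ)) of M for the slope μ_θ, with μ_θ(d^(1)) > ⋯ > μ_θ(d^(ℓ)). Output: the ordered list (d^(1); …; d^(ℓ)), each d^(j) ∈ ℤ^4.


Via rank(M_{q-1}∘⋯∘M_p): M ≅ I[1,2], I[2,2], I[2,3], I[2,4].
μ_θ-semistable layers: μ^(1)=23; μ^(2)=7; μ^(3)=-1; μ^(4)=-49

((0, 2, 0, 0); (0, 0, 0, 1); (0, 2, 2, 0); (1, 0, 0, 0))


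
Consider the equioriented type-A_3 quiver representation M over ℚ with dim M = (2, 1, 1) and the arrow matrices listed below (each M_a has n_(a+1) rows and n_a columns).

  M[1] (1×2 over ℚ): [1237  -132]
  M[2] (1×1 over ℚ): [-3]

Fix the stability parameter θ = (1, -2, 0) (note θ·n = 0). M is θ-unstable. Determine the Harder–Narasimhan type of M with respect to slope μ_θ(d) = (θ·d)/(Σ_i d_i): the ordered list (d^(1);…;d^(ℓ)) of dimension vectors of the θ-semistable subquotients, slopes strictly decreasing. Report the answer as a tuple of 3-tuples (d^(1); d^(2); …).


Interval decomposition of M: I[1,1], I[1,3].
HN type (ℓ=3): μ^(1)=1; μ^(2)=0; μ^(3)=-1/2

((1, 0, 0); (0, 0, 1); (1, 1, 0))


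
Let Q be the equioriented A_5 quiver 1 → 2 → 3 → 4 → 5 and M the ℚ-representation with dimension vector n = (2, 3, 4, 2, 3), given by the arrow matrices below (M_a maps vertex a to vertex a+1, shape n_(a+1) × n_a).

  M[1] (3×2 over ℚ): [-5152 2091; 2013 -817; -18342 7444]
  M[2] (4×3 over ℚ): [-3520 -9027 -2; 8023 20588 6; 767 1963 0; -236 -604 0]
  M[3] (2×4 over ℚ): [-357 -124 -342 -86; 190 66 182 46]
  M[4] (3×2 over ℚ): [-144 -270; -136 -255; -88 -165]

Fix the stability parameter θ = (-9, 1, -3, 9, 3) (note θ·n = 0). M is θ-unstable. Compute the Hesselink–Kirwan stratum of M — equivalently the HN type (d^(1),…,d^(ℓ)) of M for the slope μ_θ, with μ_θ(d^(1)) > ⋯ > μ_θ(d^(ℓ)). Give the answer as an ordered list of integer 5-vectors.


Barcode: M ≅ I[1,3], I[1,4], I[2,2], I[3,3], I[3,5], I[5,5]^2. HN layers by μ_θ (7 steps, strictly decreasing):
  μ^(1)=9; μ^(2)=6; μ^(3)=3; μ^(4)=1; μ^(5)=-1; μ^(6)=-3; μ^(7)=-9

((0, 0, 0, 1, 0); (0, 0, 0, 1, 1); (0, 0, 0, 0, 2); (0, 1, 0, 0, 0); (0, 2, 2, 0, 0); (0, 0, 2, 0, 0); (2, 0, 0, 0, 0))


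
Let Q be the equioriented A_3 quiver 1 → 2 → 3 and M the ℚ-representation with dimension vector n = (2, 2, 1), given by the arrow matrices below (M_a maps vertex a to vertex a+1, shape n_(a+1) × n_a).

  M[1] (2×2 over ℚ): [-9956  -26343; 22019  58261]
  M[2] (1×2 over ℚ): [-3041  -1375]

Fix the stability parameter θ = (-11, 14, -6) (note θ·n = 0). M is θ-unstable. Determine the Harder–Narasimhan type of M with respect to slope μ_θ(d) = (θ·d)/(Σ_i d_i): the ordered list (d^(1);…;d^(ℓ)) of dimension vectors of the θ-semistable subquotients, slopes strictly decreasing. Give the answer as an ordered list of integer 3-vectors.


Interval decomposition of M: I[1,2], I[1,3].
HN type (ℓ=3): μ^(1)=14; μ^(2)=4; μ^(3)=-11

((0, 1, 0); (0, 1, 1); (2, 0, 0))


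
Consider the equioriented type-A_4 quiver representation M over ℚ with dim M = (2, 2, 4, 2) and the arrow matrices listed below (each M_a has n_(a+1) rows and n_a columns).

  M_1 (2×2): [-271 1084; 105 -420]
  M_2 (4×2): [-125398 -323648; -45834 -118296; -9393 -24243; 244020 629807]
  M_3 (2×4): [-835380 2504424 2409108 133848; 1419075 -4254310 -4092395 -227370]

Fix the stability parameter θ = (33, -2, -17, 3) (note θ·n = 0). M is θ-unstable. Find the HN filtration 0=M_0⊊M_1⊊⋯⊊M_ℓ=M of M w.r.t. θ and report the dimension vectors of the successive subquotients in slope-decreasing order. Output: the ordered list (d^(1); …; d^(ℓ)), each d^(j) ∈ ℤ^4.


Via rank(M_{q-1}∘⋯∘M_p): M ≅ I[1,1], I[1,3], I[2,4], I[3,3]^2, I[4,4].
μ_θ-semistable layers: μ^(1)=33; μ^(2)=14/3; μ^(3)=3; μ^(4)=-19/2; μ^(5)=-17

((1, 0, 0, 0); (1, 1, 1, 0); (0, 0, 0, 2); (0, 1, 1, 0); (0, 0, 2, 0))


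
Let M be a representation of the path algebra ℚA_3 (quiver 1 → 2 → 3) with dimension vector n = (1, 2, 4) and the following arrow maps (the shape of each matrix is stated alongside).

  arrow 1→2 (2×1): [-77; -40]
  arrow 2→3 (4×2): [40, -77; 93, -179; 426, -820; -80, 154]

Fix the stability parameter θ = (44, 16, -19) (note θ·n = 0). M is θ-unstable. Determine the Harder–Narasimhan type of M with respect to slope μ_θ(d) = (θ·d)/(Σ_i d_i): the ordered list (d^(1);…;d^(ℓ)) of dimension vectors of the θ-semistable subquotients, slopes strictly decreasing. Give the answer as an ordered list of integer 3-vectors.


Interval decomposition of M: I[1,3], I[2,3], I[3,3]^2.
HN type (ℓ=3): μ^(1)=41/3; μ^(2)=-3/2; μ^(3)=-19

((1, 1, 1); (0, 1, 1); (0, 0, 2))


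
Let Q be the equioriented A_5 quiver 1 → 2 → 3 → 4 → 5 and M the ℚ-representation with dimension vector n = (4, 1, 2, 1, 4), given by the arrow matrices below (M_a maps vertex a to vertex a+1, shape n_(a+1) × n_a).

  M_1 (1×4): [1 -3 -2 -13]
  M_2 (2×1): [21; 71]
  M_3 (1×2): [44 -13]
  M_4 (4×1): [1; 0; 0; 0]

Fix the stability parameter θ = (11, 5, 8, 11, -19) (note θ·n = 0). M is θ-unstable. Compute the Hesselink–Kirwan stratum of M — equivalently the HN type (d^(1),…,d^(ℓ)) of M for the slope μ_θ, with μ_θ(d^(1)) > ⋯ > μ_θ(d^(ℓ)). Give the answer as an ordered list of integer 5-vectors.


Barcode: M ≅ I[1,1]^3, I[1,5], I[3,3], I[5,5]^3. HN layers by μ_θ (4 steps, strictly decreasing):
  μ^(1)=11; μ^(2)=8; μ^(3)=16/5; μ^(4)=-19

((3, 0, 0, 0, 0); (0, 0, 1, 0, 0); (1, 1, 1, 1, 1); (0, 0, 0, 0, 3))


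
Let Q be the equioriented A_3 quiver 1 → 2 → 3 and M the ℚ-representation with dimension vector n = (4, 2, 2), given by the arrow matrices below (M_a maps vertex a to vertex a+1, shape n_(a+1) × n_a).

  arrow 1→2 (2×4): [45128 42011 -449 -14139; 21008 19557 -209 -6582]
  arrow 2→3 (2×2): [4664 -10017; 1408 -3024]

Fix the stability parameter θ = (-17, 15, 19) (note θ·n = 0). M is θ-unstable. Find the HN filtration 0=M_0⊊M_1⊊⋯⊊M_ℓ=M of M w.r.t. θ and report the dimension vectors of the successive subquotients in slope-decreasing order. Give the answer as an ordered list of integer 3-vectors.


Via rank(M_{q-1}∘⋯∘M_p): M ≅ I[1,1]^2, I[1,2], I[1,3], I[3,3].
μ_θ-semistable layers: μ^(1)=19; μ^(2)=15; μ^(3)=-17

((0, 0, 2); (0, 2, 0); (4, 0, 0))


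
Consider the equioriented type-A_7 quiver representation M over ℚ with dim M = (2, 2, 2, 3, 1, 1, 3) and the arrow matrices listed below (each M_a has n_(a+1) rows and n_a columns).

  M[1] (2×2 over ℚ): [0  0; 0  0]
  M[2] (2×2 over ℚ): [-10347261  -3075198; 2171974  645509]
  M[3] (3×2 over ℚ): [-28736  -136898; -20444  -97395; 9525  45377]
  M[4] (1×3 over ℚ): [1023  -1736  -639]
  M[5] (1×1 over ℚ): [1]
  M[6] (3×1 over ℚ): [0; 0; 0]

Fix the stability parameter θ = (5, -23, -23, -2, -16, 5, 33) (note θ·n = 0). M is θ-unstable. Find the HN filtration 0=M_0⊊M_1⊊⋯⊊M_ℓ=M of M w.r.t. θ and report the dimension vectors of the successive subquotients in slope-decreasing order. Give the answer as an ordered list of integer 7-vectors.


Interval decomposition of M: I[1,1]^2, I[2,4], I[2,6], I[4,4], I[7,7]^3.
HN type (ℓ=5): μ^(1)=33; μ^(2)=5; μ^(3)=-2; μ^(4)=-9; μ^(5)=-23

((0, 0, 0, 0, 0, 0, 3); (2, 0, 0, 0, 0, 1, 0); (0, 0, 0, 2, 0, 0, 0); (0, 0, 0, 1, 1, 0, 0); (0, 2, 2, 0, 0, 0, 0))


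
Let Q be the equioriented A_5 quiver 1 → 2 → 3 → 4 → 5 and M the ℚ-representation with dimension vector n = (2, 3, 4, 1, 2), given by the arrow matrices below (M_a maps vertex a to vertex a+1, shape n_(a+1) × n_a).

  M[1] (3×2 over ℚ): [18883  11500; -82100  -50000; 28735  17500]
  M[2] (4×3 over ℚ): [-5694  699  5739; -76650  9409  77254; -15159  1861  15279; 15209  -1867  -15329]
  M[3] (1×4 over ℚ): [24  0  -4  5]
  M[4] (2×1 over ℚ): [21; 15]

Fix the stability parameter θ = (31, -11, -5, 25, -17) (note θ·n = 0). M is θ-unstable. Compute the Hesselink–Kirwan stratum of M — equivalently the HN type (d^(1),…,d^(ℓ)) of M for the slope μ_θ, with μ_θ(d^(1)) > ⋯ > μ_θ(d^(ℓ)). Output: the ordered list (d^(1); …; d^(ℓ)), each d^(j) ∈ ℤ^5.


Via rank(M_{q-1}∘⋯∘M_p): M ≅ I[1,1], I[1,3], I[2,3], I[2,5], I[3,3], I[5,5].
μ_θ-semistable layers: μ^(1)=31; μ^(2)=5; μ^(3)=4; μ^(4)=-5; μ^(5)=-11; μ^(6)=-17

((1, 0, 0, 0, 0); (1, 1, 1, 0, 0); (0, 0, 0, 1, 1); (0, 0, 3, 0, 0); (0, 2, 0, 0, 0); (0, 0, 0, 0, 1))


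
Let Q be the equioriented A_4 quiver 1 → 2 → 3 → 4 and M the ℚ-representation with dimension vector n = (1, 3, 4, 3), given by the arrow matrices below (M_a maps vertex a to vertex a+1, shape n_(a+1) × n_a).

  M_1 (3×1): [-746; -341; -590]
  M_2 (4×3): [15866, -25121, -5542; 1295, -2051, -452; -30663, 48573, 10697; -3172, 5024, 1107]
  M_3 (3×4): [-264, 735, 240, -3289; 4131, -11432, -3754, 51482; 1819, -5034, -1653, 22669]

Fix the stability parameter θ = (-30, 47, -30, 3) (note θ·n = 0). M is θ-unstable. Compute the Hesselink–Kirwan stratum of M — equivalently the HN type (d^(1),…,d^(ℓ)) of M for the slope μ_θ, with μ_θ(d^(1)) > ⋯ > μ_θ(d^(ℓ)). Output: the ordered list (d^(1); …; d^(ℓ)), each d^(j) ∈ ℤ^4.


Interval decomposition of M: I[1,4], I[2,4]^2, I[3,3].
HN type (ℓ=2): μ^(1)=20/3; μ^(2)=-30

((0, 3, 3, 3); (1, 0, 1, 0))


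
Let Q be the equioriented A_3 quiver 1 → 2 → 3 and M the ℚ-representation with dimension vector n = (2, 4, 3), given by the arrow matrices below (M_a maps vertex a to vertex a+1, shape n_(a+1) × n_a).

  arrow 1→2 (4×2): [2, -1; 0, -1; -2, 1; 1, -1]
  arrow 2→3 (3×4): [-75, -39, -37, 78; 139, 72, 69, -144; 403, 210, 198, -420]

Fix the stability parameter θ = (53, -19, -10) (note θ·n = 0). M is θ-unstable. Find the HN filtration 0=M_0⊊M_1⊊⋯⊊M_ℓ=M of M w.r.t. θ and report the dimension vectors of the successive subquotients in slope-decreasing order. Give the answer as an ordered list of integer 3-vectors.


Barcode: M ≅ I[1,2], I[1,3], I[2,3]^2. HN layers by μ_θ (4 steps, strictly decreasing):
  μ^(1)=17; μ^(2)=8; μ^(3)=-10; μ^(4)=-19

((1, 1, 0); (1, 1, 1); (0, 0, 2); (0, 2, 0))


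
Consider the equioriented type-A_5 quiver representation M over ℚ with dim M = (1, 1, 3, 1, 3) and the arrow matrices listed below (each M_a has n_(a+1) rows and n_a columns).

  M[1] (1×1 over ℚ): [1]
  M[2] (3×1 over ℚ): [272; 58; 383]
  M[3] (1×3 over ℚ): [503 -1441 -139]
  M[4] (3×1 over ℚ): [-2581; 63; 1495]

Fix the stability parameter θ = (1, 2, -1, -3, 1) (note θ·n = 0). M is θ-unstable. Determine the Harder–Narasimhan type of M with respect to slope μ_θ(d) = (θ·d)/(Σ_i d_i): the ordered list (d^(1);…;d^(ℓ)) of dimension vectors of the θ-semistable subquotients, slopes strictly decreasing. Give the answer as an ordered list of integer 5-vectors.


Barcode: M ≅ I[1,5], I[3,3]^2, I[5,5]^2. HN layers by μ_θ (3 steps, strictly decreasing):
  μ^(1)=1; μ^(2)=-1/4; μ^(3)=-1

((0, 0, 0, 0, 3); (1, 1, 1, 1, 0); (0, 0, 2, 0, 0))


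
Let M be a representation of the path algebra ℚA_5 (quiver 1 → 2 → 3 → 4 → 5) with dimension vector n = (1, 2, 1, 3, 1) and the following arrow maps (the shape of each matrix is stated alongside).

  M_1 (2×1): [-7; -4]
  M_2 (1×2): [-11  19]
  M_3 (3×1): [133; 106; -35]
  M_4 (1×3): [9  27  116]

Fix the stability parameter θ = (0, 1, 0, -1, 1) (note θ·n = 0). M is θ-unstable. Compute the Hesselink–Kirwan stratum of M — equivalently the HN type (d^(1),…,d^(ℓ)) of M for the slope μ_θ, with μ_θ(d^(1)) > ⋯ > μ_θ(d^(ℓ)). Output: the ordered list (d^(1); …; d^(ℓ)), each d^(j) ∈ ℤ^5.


Via rank(M_{q-1}∘⋯∘M_p): M ≅ I[1,5], I[2,2], I[4,4]^2.
μ_θ-semistable layers: μ^(1)=1; μ^(2)=0; μ^(3)=-1

((0, 1, 0, 0, 1); (1, 1, 1, 1, 0); (0, 0, 0, 2, 0))


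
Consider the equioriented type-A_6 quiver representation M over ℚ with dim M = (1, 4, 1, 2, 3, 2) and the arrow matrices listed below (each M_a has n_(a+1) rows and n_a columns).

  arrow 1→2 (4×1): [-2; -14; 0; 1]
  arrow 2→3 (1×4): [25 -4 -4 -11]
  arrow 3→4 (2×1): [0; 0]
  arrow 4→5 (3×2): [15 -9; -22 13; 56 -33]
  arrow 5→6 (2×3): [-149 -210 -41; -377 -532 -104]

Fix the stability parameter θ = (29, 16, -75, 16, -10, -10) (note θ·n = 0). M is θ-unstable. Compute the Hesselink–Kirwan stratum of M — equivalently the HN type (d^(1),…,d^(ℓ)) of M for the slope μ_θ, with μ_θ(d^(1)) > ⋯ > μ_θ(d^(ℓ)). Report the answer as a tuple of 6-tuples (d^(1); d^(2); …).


Via rank(M_{q-1}∘⋯∘M_p): M ≅ I[1,3], I[2,2]^3, I[4,6]^2, I[5,5].
μ_θ-semistable layers: μ^(1)=16; μ^(2)=-4/3; μ^(3)=-10

((0, 3, 0, 0, 0, 0); (0, 0, 0, 2, 2, 2); (1, 1, 1, 0, 1, 0))


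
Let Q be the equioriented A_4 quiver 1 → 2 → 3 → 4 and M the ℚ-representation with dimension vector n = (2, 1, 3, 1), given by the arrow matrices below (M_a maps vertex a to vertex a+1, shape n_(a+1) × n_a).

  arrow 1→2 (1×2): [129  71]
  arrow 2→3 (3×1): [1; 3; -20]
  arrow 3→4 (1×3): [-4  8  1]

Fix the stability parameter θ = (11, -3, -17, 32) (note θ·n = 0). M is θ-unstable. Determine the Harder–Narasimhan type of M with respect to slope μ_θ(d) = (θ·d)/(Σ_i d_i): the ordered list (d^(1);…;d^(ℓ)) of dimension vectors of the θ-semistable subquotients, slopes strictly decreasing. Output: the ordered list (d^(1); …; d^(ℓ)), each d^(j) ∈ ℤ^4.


Interval decomposition of M: I[1,1], I[1,3], I[3,3], I[3,4].
HN type (ℓ=4): μ^(1)=32; μ^(2)=11; μ^(3)=-3; μ^(4)=-17

((0, 0, 0, 1); (1, 0, 0, 0); (1, 1, 1, 0); (0, 0, 2, 0))


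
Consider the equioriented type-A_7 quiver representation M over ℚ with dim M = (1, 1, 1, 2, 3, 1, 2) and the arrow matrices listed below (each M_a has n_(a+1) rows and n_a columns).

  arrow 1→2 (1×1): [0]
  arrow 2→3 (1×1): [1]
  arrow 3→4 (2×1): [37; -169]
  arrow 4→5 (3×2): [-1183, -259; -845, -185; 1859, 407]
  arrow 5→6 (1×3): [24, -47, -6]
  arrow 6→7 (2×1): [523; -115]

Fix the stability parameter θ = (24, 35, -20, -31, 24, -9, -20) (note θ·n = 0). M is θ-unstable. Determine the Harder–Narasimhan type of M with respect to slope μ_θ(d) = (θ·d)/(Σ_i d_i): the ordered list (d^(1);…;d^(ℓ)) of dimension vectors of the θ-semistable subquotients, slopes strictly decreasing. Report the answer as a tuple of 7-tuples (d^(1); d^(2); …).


Barcode: M ≅ I[1,1], I[2,4], I[4,7], I[5,5]^2, I[7,7]. HN layers by μ_θ (5 steps, strictly decreasing):
  μ^(1)=24; μ^(2)=-5/3; μ^(3)=-16/3; μ^(4)=-20; μ^(5)=-31

((1, 0, 0, 0, 2, 0, 0); (0, 0, 0, 0, 1, 1, 1); (0, 1, 1, 1, 0, 0, 0); (0, 0, 0, 0, 0, 0, 1); (0, 0, 0, 1, 0, 0, 0))


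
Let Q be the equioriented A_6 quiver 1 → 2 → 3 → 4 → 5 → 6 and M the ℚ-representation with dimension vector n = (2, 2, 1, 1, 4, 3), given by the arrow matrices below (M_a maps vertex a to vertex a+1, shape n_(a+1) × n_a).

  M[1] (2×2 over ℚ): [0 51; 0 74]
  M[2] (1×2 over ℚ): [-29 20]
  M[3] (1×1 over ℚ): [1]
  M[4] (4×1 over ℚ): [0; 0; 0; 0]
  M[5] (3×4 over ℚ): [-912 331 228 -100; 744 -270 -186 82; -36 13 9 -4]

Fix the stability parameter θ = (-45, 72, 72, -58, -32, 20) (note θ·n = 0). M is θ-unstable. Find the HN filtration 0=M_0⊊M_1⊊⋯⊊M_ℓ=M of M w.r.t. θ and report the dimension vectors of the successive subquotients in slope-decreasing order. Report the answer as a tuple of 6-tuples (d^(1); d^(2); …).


Via rank(M_{q-1}∘⋯∘M_p): M ≅ I[1,1], I[1,4], I[2,2], I[5,5], I[5,6]^3.
μ_θ-semistable layers: μ^(1)=72; μ^(2)=86/3; μ^(3)=20; μ^(4)=-32; μ^(5)=-45

((0, 1, 0, 0, 0, 0); (0, 1, 1, 1, 0, 0); (0, 0, 0, 0, 0, 3); (0, 0, 0, 0, 4, 0); (2, 0, 0, 0, 0, 0))


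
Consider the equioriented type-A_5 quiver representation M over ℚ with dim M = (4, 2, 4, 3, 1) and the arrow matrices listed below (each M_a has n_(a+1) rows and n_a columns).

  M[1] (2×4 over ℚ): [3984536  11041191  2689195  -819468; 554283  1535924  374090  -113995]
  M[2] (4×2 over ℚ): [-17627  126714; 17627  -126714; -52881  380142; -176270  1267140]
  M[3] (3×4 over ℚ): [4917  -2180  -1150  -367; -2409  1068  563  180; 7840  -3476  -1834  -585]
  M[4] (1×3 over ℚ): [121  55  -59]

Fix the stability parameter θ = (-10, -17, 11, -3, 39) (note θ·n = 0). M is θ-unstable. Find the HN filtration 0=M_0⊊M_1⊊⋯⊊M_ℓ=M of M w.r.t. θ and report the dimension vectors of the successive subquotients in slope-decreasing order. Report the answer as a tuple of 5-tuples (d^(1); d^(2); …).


Interval decomposition of M: I[1,1]^2, I[1,2], I[1,5], I[3,3], I[3,4]^2.
HN type (ℓ=5): μ^(1)=39; μ^(2)=11; μ^(3)=4; μ^(4)=-10; μ^(5)=-27/2

((0, 0, 0, 0, 1); (0, 0, 1, 0, 0); (0, 0, 3, 3, 0); (2, 0, 0, 0, 0); (2, 2, 0, 0, 0))


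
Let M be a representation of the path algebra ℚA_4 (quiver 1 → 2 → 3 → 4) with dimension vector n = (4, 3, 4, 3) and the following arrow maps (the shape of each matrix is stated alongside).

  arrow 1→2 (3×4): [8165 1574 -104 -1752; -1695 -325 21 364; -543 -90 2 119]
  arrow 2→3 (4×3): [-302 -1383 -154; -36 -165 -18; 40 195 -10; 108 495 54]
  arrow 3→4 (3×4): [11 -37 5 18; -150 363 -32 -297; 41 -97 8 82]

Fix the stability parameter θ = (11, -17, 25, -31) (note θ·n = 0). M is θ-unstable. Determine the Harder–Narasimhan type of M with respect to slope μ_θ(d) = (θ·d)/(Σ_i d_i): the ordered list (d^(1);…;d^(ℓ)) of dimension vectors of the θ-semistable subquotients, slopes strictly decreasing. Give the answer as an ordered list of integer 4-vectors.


Barcode: M ≅ I[1,1], I[1,2], I[1,4]^2, I[3,3], I[3,4]. HN layers by μ_θ (3 steps, strictly decreasing):
  μ^(1)=25; μ^(2)=11; μ^(3)=-3

((0, 0, 1, 0); (1, 0, 0, 0); (3, 3, 3, 3))


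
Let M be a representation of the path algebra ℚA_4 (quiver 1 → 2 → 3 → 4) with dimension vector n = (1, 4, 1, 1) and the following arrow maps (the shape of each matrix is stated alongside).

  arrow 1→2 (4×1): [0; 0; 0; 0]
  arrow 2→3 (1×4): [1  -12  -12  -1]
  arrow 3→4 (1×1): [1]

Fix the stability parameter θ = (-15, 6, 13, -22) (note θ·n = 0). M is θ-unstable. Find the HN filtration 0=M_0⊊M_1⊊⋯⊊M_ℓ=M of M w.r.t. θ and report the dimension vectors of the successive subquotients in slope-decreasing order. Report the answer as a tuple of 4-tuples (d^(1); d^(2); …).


Barcode: M ≅ I[1,1], I[2,2]^3, I[2,4]. HN layers by μ_θ (3 steps, strictly decreasing):
  μ^(1)=6; μ^(2)=-1; μ^(3)=-15

((0, 3, 0, 0); (0, 1, 1, 1); (1, 0, 0, 0))


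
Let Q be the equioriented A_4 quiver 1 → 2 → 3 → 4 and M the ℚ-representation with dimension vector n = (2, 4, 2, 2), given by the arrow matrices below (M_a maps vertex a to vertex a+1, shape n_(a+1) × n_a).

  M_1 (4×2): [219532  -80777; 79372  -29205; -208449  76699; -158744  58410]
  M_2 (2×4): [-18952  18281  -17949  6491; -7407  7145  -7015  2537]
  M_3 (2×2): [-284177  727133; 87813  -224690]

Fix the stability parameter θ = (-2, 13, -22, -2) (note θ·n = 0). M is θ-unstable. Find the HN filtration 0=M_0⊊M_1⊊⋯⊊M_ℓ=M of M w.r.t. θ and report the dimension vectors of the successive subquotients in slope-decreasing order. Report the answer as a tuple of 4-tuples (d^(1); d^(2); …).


Via rank(M_{q-1}∘⋯∘M_p): M ≅ I[1,4]^2, I[2,2]^2.
μ_θ-semistable layers: μ^(1)=13; μ^(2)=-2; μ^(3)=-11/3

((0, 2, 0, 0); (0, 0, 0, 2); (2, 2, 2, 0))


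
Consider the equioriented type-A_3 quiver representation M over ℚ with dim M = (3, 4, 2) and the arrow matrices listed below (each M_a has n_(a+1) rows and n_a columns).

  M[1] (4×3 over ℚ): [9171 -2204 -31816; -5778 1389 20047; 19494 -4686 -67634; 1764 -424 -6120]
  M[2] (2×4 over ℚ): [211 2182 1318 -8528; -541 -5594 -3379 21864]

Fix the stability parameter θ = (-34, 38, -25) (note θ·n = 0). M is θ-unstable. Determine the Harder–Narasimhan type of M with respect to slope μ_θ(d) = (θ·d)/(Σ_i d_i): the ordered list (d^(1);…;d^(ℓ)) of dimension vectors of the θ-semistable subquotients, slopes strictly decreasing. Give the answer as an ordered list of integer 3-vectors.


Barcode: M ≅ I[1,1], I[1,3]^2, I[2,2]^2. HN layers by μ_θ (3 steps, strictly decreasing):
  μ^(1)=38; μ^(2)=13/2; μ^(3)=-34

((0, 2, 0); (0, 2, 2); (3, 0, 0))


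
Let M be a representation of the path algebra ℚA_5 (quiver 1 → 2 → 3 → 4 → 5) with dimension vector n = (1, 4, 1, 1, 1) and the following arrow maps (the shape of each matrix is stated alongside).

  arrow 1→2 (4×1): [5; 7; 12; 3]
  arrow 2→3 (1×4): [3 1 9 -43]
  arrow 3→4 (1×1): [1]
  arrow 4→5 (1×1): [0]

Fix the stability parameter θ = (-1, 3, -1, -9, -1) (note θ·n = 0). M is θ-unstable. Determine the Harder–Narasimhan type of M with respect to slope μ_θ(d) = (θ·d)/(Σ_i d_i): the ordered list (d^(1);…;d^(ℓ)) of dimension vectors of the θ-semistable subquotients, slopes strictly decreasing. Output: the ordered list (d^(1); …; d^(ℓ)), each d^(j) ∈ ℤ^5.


Interval decomposition of M: I[1,4], I[2,2]^3, I[5,5].
HN type (ℓ=3): μ^(1)=3; μ^(2)=-1; μ^(3)=-2

((0, 3, 0, 0, 0); (0, 0, 0, 0, 1); (1, 1, 1, 1, 0))


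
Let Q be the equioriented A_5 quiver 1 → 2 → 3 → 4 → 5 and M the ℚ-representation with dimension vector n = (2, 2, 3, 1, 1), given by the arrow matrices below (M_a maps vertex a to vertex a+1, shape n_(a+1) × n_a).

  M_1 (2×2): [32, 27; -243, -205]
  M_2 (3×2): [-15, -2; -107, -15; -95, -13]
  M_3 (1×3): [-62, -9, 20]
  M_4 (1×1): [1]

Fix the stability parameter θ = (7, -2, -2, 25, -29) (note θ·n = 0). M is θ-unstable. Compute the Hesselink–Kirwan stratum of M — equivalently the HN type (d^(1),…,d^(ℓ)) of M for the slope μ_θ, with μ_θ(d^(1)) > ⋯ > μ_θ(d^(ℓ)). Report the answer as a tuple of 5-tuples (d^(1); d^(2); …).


Interval decomposition of M: I[1,3], I[1,5], I[3,3].
HN type (ℓ=3): μ^(1)=1; μ^(2)=-1/5; μ^(3)=-2

((1, 1, 1, 0, 0); (1, 1, 1, 1, 1); (0, 0, 1, 0, 0))


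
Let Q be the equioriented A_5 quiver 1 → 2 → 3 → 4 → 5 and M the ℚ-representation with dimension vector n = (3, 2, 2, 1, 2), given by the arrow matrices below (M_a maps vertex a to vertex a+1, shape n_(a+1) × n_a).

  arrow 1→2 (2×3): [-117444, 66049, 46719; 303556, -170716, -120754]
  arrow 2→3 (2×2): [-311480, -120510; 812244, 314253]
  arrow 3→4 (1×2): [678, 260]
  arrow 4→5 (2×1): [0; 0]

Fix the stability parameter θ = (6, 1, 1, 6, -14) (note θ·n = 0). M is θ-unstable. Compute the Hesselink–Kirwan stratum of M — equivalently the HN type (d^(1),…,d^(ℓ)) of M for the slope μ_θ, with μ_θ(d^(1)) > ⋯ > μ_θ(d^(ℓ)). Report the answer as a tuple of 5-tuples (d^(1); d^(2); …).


Barcode: M ≅ I[1,1], I[1,2], I[1,3], I[3,4], I[5,5]^2. HN layers by μ_θ (5 steps, strictly decreasing):
  μ^(1)=6; μ^(2)=7/2; μ^(3)=8/3; μ^(4)=1; μ^(5)=-14

((1, 0, 0, 1, 0); (1, 1, 0, 0, 0); (1, 1, 1, 0, 0); (0, 0, 1, 0, 0); (0, 0, 0, 0, 2))


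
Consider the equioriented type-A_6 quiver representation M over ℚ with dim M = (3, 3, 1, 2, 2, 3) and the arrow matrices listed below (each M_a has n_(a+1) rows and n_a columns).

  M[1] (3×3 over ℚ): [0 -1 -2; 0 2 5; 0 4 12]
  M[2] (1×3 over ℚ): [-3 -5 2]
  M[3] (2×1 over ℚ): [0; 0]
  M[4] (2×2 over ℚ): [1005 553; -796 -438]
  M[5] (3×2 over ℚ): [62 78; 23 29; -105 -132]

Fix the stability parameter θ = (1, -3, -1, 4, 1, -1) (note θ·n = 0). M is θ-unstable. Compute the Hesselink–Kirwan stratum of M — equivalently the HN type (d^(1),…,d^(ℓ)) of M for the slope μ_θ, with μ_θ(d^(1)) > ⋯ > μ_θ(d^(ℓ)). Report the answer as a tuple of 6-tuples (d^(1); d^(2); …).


Interval decomposition of M: I[1,1], I[1,2], I[1,3], I[2,2], I[4,6]^2, I[6,6].
HN type (ℓ=4): μ^(1)=4/3; μ^(2)=1; μ^(3)=-1; μ^(4)=-3

((0, 0, 0, 2, 2, 2); (1, 0, 0, 0, 0, 0); (2, 2, 1, 0, 0, 1); (0, 1, 0, 0, 0, 0))


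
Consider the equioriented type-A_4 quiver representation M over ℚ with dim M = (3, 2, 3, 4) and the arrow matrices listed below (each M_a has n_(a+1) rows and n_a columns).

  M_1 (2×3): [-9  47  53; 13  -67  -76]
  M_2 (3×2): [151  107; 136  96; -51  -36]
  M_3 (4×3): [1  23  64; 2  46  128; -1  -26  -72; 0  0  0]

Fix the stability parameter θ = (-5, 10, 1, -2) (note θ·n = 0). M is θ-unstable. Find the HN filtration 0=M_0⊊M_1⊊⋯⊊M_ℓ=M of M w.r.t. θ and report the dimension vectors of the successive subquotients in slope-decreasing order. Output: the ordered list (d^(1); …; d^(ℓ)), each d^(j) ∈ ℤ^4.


Via rank(M_{q-1}∘⋯∘M_p): M ≅ I[1,1], I[1,3], I[1,4], I[3,4], I[4,4]^2.
μ_θ-semistable layers: μ^(1)=11/2; μ^(2)=3; μ^(3)=-1/2; μ^(4)=-2; μ^(5)=-5

((0, 1, 1, 0); (0, 1, 1, 1); (0, 0, 1, 1); (0, 0, 0, 2); (3, 0, 0, 0))


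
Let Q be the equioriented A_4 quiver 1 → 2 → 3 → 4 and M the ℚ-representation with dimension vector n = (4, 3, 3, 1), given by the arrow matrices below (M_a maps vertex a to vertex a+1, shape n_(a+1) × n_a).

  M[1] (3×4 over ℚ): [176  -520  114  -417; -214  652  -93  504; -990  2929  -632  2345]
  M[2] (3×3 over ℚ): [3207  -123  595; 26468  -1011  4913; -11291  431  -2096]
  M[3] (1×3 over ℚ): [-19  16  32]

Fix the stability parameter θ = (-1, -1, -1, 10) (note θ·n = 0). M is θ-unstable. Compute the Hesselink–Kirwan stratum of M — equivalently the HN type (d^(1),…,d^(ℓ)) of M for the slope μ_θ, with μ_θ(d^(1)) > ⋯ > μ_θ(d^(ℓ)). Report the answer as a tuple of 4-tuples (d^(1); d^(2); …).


Interval decomposition of M: I[1,1], I[1,3]^2, I[1,4].
HN type (ℓ=2): μ^(1)=10; μ^(2)=-1

((0, 0, 0, 1); (4, 3, 3, 0))


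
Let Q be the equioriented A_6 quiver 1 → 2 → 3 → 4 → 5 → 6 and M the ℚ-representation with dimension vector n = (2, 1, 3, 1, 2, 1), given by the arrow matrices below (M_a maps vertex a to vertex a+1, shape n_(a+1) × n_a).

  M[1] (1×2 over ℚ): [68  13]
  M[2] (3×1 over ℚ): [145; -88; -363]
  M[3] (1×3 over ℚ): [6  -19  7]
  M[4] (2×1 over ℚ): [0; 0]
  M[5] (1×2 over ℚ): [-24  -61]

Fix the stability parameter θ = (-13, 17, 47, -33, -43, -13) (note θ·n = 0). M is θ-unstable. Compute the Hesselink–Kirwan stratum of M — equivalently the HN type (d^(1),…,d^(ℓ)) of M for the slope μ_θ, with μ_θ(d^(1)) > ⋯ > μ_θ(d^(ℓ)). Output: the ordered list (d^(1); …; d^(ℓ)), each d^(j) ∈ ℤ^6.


Via rank(M_{q-1}∘⋯∘M_p): M ≅ I[1,1], I[1,4], I[3,3]^2, I[5,5], I[5,6].
μ_θ-semistable layers: μ^(1)=47; μ^(2)=31/3; μ^(3)=-13; μ^(4)=-43

((0, 0, 2, 0, 0, 0); (0, 1, 1, 1, 0, 0); (2, 0, 0, 0, 0, 1); (0, 0, 0, 0, 2, 0))


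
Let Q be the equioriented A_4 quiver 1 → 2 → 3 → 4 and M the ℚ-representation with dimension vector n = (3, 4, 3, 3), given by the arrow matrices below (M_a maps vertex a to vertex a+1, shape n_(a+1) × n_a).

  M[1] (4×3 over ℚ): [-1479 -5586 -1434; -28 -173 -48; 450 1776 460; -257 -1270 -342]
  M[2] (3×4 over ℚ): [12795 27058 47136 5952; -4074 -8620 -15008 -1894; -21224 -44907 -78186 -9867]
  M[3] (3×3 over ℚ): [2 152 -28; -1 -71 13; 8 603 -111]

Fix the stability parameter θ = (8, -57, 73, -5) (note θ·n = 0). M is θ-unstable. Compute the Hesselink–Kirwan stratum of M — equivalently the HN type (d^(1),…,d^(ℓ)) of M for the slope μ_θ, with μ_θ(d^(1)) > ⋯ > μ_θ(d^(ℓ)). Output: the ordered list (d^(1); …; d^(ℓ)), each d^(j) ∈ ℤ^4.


Interval decomposition of M: I[1,1], I[1,4]^2, I[2,2], I[2,3], I[4,4].
HN type (ℓ=6): μ^(1)=73; μ^(2)=34; μ^(3)=8; μ^(4)=-5; μ^(5)=-49/2; μ^(6)=-57

((0, 0, 1, 0); (0, 0, 2, 2); (1, 0, 0, 0); (0, 0, 0, 1); (2, 2, 0, 0); (0, 2, 0, 0))


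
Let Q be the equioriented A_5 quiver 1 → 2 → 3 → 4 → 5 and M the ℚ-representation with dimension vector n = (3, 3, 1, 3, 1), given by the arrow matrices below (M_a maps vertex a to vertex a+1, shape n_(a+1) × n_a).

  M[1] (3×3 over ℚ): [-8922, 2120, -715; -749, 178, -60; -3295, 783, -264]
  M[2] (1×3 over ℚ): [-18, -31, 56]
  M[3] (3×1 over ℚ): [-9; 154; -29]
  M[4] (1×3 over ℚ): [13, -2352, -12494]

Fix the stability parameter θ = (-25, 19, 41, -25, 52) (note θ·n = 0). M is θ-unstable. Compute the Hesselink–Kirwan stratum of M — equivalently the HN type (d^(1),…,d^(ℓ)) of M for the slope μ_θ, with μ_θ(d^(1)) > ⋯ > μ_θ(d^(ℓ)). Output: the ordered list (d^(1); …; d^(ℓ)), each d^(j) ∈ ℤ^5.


Barcode: M ≅ I[1,2]^2, I[1,5], I[4,4]^2. HN layers by μ_θ (4 steps, strictly decreasing):
  μ^(1)=52; μ^(2)=19; μ^(3)=35/3; μ^(4)=-25

((0, 0, 0, 0, 1); (0, 2, 0, 0, 0); (0, 1, 1, 1, 0); (3, 0, 0, 2, 0))


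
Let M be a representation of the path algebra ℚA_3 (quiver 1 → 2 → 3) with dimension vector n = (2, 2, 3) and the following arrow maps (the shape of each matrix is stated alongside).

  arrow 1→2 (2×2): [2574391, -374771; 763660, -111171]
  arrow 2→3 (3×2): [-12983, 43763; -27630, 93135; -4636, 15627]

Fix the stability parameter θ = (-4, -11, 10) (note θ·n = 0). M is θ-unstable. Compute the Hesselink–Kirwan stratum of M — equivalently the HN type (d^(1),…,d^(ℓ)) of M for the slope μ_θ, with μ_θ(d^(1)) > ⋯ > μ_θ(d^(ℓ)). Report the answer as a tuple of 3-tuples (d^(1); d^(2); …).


Via rank(M_{q-1}∘⋯∘M_p): M ≅ I[1,3]^2, I[3,3].
μ_θ-semistable layers: μ^(1)=10; μ^(2)=-15/2

((0, 0, 3); (2, 2, 0))


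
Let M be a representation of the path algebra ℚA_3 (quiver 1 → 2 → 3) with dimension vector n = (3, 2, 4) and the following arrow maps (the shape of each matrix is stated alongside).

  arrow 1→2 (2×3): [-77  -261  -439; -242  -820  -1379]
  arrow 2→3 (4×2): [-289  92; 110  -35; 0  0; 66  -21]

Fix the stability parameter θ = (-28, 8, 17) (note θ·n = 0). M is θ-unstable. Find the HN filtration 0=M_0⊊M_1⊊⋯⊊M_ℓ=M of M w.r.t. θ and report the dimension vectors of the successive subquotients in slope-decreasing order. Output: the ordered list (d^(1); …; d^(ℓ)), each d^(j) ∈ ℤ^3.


Interval decomposition of M: I[1,1], I[1,3]^2, I[3,3]^2.
HN type (ℓ=3): μ^(1)=17; μ^(2)=8; μ^(3)=-28

((0, 0, 4); (0, 2, 0); (3, 0, 0))


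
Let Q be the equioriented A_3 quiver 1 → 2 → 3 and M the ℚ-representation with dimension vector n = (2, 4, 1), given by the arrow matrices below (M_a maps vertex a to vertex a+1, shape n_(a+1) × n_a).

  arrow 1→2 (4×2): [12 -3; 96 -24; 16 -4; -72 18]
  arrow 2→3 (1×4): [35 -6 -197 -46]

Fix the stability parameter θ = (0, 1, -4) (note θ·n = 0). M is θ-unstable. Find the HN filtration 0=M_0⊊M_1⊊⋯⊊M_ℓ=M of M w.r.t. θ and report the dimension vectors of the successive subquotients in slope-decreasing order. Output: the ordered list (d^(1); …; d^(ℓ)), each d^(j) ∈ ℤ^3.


Via rank(M_{q-1}∘⋯∘M_p): M ≅ I[1,1], I[1,3], I[2,2]^3.
μ_θ-semistable layers: μ^(1)=1; μ^(2)=0; μ^(3)=-1

((0, 3, 0); (1, 0, 0); (1, 1, 1))


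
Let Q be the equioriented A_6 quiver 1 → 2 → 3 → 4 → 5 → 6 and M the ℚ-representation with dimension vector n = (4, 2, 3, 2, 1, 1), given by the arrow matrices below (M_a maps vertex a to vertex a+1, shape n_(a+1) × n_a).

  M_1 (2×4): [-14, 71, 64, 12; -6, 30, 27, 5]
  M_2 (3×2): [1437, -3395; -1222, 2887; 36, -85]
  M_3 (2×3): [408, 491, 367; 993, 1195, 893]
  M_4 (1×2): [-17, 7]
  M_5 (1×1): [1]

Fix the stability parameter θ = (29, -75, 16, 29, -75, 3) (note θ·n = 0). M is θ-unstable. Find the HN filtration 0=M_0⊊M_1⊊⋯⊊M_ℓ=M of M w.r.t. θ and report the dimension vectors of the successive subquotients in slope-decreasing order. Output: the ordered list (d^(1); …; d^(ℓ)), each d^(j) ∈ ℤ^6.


Barcode: M ≅ I[1,1]^2, I[1,4], I[1,6], I[3,3]. HN layers by μ_θ (5 steps, strictly decreasing):
  μ^(1)=29; μ^(2)=16; μ^(3)=3; μ^(4)=-10; μ^(5)=-23

((2, 0, 0, 1, 0, 0); (0, 0, 2, 0, 0, 0); (0, 0, 0, 0, 0, 1); (0, 0, 1, 1, 1, 0); (2, 2, 0, 0, 0, 0))


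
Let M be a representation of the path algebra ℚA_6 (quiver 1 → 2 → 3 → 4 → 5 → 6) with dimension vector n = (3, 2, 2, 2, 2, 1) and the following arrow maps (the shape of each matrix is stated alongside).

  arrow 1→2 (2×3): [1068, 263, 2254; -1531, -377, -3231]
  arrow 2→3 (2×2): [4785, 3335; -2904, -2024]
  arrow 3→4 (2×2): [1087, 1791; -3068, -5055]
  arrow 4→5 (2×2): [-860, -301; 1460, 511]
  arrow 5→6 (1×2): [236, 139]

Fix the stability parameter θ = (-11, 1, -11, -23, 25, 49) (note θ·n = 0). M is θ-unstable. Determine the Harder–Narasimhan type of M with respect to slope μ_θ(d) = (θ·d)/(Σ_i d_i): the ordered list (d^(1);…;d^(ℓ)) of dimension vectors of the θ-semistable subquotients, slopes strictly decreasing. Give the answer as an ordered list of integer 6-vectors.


Interval decomposition of M: I[1,1], I[1,2], I[1,4], I[3,6], I[5,5].
HN type (ℓ=5): μ^(1)=49; μ^(2)=25; μ^(3)=1; μ^(4)=-11; μ^(5)=-17

((0, 0, 0, 0, 0, 1); (0, 0, 0, 0, 2, 0); (0, 1, 0, 0, 0, 0); (3, 1, 1, 1, 0, 0); (0, 0, 1, 1, 0, 0))


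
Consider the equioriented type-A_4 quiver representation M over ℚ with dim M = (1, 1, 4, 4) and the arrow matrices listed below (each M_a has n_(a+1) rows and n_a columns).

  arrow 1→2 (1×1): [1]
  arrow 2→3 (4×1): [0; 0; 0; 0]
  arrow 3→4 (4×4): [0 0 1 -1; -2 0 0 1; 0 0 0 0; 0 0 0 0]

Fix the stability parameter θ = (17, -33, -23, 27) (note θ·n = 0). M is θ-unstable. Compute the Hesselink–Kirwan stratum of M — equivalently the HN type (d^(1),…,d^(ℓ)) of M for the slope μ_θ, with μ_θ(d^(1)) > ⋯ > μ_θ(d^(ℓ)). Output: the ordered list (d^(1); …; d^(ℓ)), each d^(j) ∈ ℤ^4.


Interval decomposition of M: I[1,2], I[3,3]^2, I[3,4]^2, I[4,4]^2.
HN type (ℓ=3): μ^(1)=27; μ^(2)=-8; μ^(3)=-23

((0, 0, 0, 4); (1, 1, 0, 0); (0, 0, 4, 0))


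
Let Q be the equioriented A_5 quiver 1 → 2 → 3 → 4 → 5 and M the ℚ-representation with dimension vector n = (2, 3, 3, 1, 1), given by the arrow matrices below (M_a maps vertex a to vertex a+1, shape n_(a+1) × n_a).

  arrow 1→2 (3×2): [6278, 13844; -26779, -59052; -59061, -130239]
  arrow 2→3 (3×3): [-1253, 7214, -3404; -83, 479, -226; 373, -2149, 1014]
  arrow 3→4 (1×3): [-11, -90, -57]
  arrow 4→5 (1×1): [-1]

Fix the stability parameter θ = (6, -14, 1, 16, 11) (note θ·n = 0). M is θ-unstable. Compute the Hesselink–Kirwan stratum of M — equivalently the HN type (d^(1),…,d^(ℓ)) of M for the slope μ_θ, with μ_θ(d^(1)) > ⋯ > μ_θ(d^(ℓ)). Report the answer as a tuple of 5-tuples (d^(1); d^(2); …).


Via rank(M_{q-1}∘⋯∘M_p): M ≅ I[1,2], I[1,5], I[2,3], I[3,3].
μ_θ-semistable layers: μ^(1)=27/2; μ^(2)=1; μ^(3)=-4; μ^(4)=-14

((0, 0, 0, 1, 1); (0, 0, 3, 0, 0); (2, 2, 0, 0, 0); (0, 1, 0, 0, 0))


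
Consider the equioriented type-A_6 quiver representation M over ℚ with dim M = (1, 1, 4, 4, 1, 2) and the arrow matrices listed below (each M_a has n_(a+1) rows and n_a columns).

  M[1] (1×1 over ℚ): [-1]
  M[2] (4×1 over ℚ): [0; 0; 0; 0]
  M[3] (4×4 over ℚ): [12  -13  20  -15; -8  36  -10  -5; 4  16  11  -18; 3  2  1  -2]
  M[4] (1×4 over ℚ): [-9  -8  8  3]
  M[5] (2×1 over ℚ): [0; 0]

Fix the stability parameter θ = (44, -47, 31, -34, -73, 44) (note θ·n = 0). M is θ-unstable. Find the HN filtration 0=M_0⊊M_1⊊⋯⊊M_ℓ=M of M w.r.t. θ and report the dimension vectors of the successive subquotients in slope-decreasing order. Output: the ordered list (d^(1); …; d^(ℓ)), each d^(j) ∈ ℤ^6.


Interval decomposition of M: I[1,2], I[3,4]^3, I[3,5], I[6,6]^2.
HN type (ℓ=3): μ^(1)=44; μ^(2)=-3/2; μ^(3)=-76/3

((0, 0, 0, 0, 0, 2); (1, 1, 3, 3, 0, 0); (0, 0, 1, 1, 1, 0))


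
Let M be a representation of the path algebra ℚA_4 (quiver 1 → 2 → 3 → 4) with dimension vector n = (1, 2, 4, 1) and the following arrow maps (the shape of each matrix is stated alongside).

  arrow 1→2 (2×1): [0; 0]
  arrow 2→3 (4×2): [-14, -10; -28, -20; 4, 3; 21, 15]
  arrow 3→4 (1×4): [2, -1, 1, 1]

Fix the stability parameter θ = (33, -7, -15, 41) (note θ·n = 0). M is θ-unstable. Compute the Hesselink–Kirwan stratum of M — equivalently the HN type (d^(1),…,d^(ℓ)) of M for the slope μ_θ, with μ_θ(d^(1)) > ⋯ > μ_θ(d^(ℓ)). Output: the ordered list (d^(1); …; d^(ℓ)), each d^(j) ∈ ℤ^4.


Via rank(M_{q-1}∘⋯∘M_p): M ≅ I[1,1], I[2,3], I[2,4], I[3,3]^2.
μ_θ-semistable layers: μ^(1)=41; μ^(2)=33; μ^(3)=-11; μ^(4)=-15

((0, 0, 0, 1); (1, 0, 0, 0); (0, 2, 2, 0); (0, 0, 2, 0))


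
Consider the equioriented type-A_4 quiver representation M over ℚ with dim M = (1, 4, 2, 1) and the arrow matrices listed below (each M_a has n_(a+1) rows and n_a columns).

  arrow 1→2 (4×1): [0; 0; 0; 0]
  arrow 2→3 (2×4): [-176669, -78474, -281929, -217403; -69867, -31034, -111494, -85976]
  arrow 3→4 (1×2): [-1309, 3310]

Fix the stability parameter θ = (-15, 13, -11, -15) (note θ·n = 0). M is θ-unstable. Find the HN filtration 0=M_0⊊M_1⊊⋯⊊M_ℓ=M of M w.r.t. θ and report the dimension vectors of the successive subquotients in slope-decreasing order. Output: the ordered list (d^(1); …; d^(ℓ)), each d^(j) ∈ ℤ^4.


Interval decomposition of M: I[1,1], I[2,2]^2, I[2,3], I[2,4].
HN type (ℓ=4): μ^(1)=13; μ^(2)=1; μ^(3)=-13/3; μ^(4)=-15

((0, 2, 0, 0); (0, 1, 1, 0); (0, 1, 1, 1); (1, 0, 0, 0))


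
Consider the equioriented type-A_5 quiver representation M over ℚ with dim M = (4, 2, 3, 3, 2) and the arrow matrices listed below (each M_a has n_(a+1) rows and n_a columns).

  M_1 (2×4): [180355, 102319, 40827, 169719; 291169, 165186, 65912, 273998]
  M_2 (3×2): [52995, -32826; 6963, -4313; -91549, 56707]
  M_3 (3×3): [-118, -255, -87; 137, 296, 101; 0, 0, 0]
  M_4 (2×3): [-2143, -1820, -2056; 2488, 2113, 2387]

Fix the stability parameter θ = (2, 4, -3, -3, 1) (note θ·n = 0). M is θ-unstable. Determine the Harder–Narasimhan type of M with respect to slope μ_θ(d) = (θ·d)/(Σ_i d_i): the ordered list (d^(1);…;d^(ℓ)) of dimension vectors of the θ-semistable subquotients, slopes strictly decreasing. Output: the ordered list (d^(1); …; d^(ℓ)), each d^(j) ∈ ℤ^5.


Via rank(M_{q-1}∘⋯∘M_p): M ≅ I[1,1]^2, I[1,3], I[1,5], I[3,5], I[4,4].
μ_θ-semistable layers: μ^(1)=2; μ^(2)=1; μ^(3)=0; μ^(4)=-3

((2, 0, 0, 0, 0); (1, 1, 1, 0, 2); (1, 1, 1, 1, 0); (0, 0, 1, 2, 0))


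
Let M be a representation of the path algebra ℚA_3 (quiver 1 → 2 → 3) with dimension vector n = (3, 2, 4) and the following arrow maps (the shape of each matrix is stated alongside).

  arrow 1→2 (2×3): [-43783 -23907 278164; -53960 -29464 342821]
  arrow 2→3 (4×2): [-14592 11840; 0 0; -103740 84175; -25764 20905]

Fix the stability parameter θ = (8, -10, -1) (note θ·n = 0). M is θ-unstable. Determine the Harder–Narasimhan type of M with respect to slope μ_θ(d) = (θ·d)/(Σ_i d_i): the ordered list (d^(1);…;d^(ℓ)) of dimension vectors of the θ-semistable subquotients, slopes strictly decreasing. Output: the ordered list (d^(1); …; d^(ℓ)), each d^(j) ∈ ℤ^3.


Via rank(M_{q-1}∘⋯∘M_p): M ≅ I[1,1], I[1,2], I[1,3], I[3,3]^3.
μ_θ-semistable layers: μ^(1)=8; μ^(2)=-1

((1, 0, 0); (2, 2, 4))


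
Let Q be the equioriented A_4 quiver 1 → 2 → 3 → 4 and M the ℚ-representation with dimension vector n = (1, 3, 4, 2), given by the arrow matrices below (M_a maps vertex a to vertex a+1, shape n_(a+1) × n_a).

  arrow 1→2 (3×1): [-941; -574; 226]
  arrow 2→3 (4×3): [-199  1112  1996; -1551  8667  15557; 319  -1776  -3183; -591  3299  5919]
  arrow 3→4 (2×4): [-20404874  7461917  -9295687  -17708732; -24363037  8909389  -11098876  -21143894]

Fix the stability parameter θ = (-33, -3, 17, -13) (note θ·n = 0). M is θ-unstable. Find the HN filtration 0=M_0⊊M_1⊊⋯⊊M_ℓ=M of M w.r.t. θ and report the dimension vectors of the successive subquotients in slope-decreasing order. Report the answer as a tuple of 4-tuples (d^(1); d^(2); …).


Via rank(M_{q-1}∘⋯∘M_p): M ≅ I[1,4], I[2,3], I[2,4], I[3,3].
μ_θ-semistable layers: μ^(1)=17; μ^(2)=2; μ^(3)=-3; μ^(4)=-33

((0, 0, 2, 0); (0, 0, 2, 2); (0, 3, 0, 0); (1, 0, 0, 0))
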